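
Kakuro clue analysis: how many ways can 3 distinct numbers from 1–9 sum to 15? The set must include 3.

2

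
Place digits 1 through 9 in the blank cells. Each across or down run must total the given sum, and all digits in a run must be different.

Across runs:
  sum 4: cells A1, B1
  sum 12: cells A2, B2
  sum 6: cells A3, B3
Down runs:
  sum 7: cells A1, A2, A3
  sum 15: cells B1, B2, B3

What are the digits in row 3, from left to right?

2 4

4 in 2 cells must be {1,3}; 7 in 3 cells must be {1,2,4}.
The 4 across and the 7 down share only 1, so A1 = 1.
B1 = 4 − 1 = 3 completes the 4 across.
Given what's placed, A2 must be 4 to fit the 12 across and 7 down.
B2 = 12 − 4 = 8 completes the 12 across.
A3 = 7 − 5 = 2 completes the 7 down.
B3 = 6 − 2 = 4 completes the 6 across.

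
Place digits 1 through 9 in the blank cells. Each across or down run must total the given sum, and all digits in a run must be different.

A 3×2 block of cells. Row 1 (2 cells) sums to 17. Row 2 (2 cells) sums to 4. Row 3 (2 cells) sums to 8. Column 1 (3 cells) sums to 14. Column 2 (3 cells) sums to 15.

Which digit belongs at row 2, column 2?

17 in 2 cells must be {8,9}; 4 in 2 cells must be {1,3}.
Nothing is forced directly, so branch on (1,1), whose candidates are 8 or 9. If (1,1) = 8: that forces (1,2) = 9, (2,1) = 1, after which (2,2) would have to be in {3} for the 4 across but in {1,2,4,5} for the 15 down — contradiction. So (1,1) = 9.
(1,2) = 17 − 9 = 8 completes the 17 across.
Nothing is forced directly, so branch on (2,1), whose candidates are 1 or 3. If (2,1) = 1: that forces (2,2) = 3, after which (3,1) would have to be in {1,2,3,5,6,7} for the 8 across but in {4} for the 14 down — contradiction. So (2,1) = 3.
(2,2) = 4 − 3 = 1 completes the 4 across.
(3,1) = 14 − 12 = 2 completes the 14 down.
(3,2) = 8 − 2 = 6 completes the 8 across.

1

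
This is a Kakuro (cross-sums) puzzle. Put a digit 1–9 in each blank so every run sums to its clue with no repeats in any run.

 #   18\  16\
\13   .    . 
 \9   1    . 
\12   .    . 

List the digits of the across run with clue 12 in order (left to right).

R2C2 = 9 − 1 = 8 completes the 9 across.
No cell is forced outright now. R1C1 can only be 8 or 9 (the digits allowed by both its 13 across and its 18 down). If R1C1 = 9: then R1C2 would have to be in {4} for the 13 across but in {1,2,3,5,6,7} for the 16 down — contradiction. So R1C1 = 8.
R1C2 = 13 − 8 = 5 completes the 13 across.
R3C1 = 18 − 9 = 9 completes the 18 down.
R3C2 = 12 − 9 = 3 completes the 12 across.

9 3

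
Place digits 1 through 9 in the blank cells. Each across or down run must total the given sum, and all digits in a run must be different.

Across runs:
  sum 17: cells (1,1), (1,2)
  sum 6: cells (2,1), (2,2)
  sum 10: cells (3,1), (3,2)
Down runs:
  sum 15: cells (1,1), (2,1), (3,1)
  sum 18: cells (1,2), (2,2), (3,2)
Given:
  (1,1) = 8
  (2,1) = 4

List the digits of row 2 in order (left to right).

17 in 2 cells must be {8,9}.
(1,2) = 17 − 8 = 9 completes the 17 across.
(2,2) = 6 − 4 = 2 completes the 6 across.
(3,1) = 15 − 12 = 3 completes the 15 down.
(3,2) = 10 − 3 = 7 completes the 10 across.

4 2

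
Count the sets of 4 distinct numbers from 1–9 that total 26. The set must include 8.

4

4 distinct digits from 1–9 sum between 10 and 30.
Keeping only sets containing 8.
Enumerating: {2,7,8,9}, {3,6,8,9}, {4,5,8,9}, {5,6,7,8}.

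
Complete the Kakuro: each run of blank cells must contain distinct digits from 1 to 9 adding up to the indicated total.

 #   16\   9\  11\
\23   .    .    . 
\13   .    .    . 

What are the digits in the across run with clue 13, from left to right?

23 in 3 cells must be {6,8,9}; 16 in 2 cells must be {7,9}.
The 23 across and the 16 down share only 9, so R1C1 = 9.
R2C1 = 16 − 9 = 7 completes the 16 down.
Nothing is forced directly, so branch on R1C2, whose candidates are 6 or 8. If R1C2 = 6: that forces R1C3 = 8, after which R2C2 would have to be in {1,2,4,5} for the 13 across but in {3} for the 9 down — contradiction. So R1C2 = 8.
R1C3 = 23 − 17 = 6 completes the 23 across.
R2C2 = 9 − 8 = 1 completes the 9 down.
R2C3 = 13 − 8 = 5 completes the 13 across.

7, 1, 5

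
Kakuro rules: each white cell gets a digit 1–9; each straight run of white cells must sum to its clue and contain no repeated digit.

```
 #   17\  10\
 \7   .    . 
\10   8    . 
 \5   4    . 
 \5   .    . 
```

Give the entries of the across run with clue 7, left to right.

3 4

10 in 4 cells must be {1,2,3,4}.
R2C2 = 10 − 8 = 2 completes the 10 across.
R3C2 = 5 − 4 = 1 completes the 5 across.
No cell is forced outright now. R1C1 can only be 2 or 3 (the digits allowed by both its 7 across and its 17 down). If R1C1 = 2: then R1C2 would have to be in {5} for the 7 across but in {3,4} for the 10 down — contradiction. So R1C1 = 3.
R1C2 = 7 − 3 = 4 completes the 7 across.
R4C1 = 17 − 15 = 2 completes the 17 down.
R4C2 = 5 − 2 = 3 completes the 5 across.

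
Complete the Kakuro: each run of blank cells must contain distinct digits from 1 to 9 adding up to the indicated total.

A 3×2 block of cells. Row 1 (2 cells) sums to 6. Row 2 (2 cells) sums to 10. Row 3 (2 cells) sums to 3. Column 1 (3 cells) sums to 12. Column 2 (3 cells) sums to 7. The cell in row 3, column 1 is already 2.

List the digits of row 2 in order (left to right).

6, 4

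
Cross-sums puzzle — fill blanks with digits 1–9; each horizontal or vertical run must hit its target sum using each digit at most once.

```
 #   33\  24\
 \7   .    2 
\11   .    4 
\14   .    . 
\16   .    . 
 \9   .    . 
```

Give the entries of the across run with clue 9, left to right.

16 in 2 cells must be {7,9}.
R1C1 = 7 − 2 = 5 completes the 7 across.
R2C1 = 11 − 4 = 7 completes the 11 across.
R4C1 = 9: the only remaining digit allowed by both the 16 across and the 33 down.
R4C2 = 16 − 9 = 7 completes the 16 across.
Given what's placed, R3C1 must be 8 to fit the 14 across and 33 down.
R3C2 = 14 − 8 = 6 completes the 14 across.
R5C1 = 33 − 29 = 4 completes the 33 down.
R5C2 = 9 − 4 = 5 completes the 9 across.

4 5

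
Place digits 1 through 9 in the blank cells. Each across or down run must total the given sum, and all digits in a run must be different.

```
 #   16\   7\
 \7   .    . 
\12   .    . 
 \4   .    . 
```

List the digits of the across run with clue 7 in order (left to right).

5, 2

4 in 2 cells must be {1,3}; 7 in 3 cells must be {1,2,4}.
The 12 across and the 7 down share only 4, so R2C2 = 4.
Given what's placed, R3C2 must be 1 to fit the 4 across and 7 down.
R1C2 = 7 − 5 = 2 completes the 7 down.
R2C1 = 12 − 4 = 8 completes the 12 across.
R3C1 = 4 − 1 = 3 completes the 4 across.
R1C1 = 7 − 2 = 5 completes the 7 across.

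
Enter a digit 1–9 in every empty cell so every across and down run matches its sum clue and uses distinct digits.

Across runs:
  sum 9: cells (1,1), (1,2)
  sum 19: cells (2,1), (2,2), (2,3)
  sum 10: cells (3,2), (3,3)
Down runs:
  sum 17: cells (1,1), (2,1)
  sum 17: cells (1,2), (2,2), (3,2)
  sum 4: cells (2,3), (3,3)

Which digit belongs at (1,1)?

17 in 2 cells must be {8,9}; 4 in 2 cells must be {1,3}.
The 9 across and the 17 down share only 8, so (1,1) = 8.
(1,2) = 9 − 8 = 1 completes the 9 across.
(2,1) = 17 − 8 = 9 completes the 17 down.
(2,2) = 7: the only remaining digit allowed by both the 19 across and the 17 down.
(2,3) = 19 − 16 = 3 completes the 19 across.
(3,2) = 17 − 8 = 9 completes the 17 down.
(3,3) = 10 − 9 = 1 completes the 10 across.

8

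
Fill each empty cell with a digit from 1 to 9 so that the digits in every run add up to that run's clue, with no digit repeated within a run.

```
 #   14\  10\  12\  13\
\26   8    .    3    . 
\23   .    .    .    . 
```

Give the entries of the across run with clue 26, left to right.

R2C1 = 14 − 8 = 6 completes the 14 down.
R2C3 = 12 − 3 = 9 completes the 12 down.
No cell is forced outright now. R2C4 can only be 5 or 7 (the digits allowed by both its 23 across and its 13 down). If R2C4 = 5: then R1C4 would have to be in {6,9} for the 26 across but in {8} for the 13 down — contradiction. So R2C4 = 7.
R1C4 = 13 − 7 = 6 completes the 13 down.
R2C2 = 23 − 22 = 1 completes the 23 across.
R1C2 = 26 − 17 = 9 completes the 26 across.

8 9 3 6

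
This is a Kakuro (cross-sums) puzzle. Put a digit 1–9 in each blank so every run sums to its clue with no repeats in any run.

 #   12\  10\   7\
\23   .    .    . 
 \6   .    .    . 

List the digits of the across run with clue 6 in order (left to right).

3 2 1

23 in 3 cells must be {6,8,9}; 6 in 3 cells must be {1,2,3}.
The 23 across and the 7 down share only 6, so R1C3 = 6.
The 6 across and the 12 down share only 3, so R2C1 = 3.
R2C3 = 7 − 6 = 1 completes the 7 down.
R1C1 = 12 − 3 = 9 completes the 12 down.
R1C2 = 23 − 15 = 8 completes the 23 across.
R2C2 = 6 − 4 = 2 completes the 6 across.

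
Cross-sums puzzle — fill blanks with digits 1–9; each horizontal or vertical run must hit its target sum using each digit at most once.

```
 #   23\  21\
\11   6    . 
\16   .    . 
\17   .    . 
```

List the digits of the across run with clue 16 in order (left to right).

9 7

16 in 2 cells must be {7,9}; 17 in 2 cells must be {8,9}; 23 in 3 cells must be {6,8,9}.
R1C2 = 11 − 6 = 5 completes the 11 across.
R2C1 = 9: the only remaining digit allowed by both the 16 across and the 23 down.
R2C2 = 16 − 9 = 7 completes the 16 across.
R3C1 = 23 − 15 = 8 completes the 23 down.
R3C2 = 17 − 8 = 9 completes the 17 across.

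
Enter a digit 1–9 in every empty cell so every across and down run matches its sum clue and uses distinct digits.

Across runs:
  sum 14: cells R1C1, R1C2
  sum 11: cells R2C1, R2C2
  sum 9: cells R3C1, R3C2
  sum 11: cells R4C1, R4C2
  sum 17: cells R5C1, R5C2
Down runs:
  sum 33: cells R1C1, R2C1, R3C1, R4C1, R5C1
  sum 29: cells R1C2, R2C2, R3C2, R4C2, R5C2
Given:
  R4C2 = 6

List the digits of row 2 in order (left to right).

4 7

17 in 2 cells must be {8,9}.
R4C1 = 11 − 6 = 5 completes the 11 across.
Nothing is forced directly, so branch on R1C1, whose candidates are 8 or 9. If R1C1 = 8: then R1C2 would have to be in {6} for the 14 across but in {1,2,3,4,5,7,8,9} for the 29 down — contradiction. So R1C1 = 9.
R1C2 = 14 − 9 = 5 completes the 14 across.
R5C1 = 8: the only remaining digit allowed by both the 17 across and the 33 down.
R5C2 = 17 − 8 = 9 completes the 17 across.
Nothing is forced directly, so branch on R2C1, whose candidates are 4 or 7. If R2C1 = 7: then R2C2 would have to be in {4} for the 11 across but in {1,2,7,8} for the 29 down — contradiction. So R2C1 = 4.
R2C2 = 11 − 4 = 7 completes the 11 across.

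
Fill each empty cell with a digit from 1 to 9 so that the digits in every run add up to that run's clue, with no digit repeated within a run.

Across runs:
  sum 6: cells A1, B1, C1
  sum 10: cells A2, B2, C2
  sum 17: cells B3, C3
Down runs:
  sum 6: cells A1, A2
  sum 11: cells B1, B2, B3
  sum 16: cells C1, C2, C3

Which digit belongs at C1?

3

6 in 3 cells must be {1,2,3}; 17 in 2 cells must be {8,9}.
Only 8 fits B3 under both its across sum 17 and down sum 11.
C3 = 17 − 8 = 9 completes the 17 across.
Nothing is forced directly, so branch on A1, whose candidates are 1 or 2. If A1 = 2: that forces B1 = 1, C1 = 3, A2 = 4, after which B2 would have to be in {1,5} for the 10 across but in {2} for the 11 down — contradiction. So A1 = 1.
B1 = 2: the only remaining digit allowed by both the 6 across and the 11 down.
C1 = 6 − 3 = 3 completes the 6 across.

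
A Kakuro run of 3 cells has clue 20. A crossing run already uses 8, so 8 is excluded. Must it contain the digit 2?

No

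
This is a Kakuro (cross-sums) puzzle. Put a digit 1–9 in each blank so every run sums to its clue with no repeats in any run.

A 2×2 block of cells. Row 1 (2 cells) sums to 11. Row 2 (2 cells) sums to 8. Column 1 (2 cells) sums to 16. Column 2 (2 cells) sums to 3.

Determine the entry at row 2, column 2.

1

16 in 2 cells must be {7,9}; 3 in 2 cells must be {1,2}.
The 11 across and the 3 down share only 2, so (1,2) = 2.
The 8 across and the 16 down share only 7, so (2,1) = 7.
(2,2) = 8 − 7 = 1 completes the 8 across.
(1,1) = 11 − 2 = 9 completes the 11 across.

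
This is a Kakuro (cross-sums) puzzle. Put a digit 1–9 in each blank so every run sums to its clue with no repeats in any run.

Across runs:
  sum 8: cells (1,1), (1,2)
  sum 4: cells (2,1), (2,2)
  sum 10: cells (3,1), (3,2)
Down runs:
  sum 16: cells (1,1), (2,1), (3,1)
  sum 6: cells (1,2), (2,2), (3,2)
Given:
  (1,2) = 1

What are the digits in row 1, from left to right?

7, 1

4 in 2 cells must be {1,3}; 6 in 3 cells must be {1,2,3}.
(1,1) = 8 − 1 = 7 completes the 8 across.
(2,2) = 3: the only remaining digit allowed by both the 4 across and the 6 down.
(3,2) = 6 − 4 = 2 completes the 6 down.
(2,1) = 4 − 3 = 1 completes the 4 across.
(3,1) = 10 − 2 = 8 completes the 10 across.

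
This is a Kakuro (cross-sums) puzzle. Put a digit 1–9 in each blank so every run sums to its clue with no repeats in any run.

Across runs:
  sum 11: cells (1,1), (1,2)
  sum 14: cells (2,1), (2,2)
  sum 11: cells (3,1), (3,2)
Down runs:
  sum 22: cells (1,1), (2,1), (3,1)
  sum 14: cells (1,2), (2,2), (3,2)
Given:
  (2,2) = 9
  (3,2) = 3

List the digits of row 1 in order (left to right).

(1,2) = 14 − 12 = 2 completes the 14 down.
(2,1) = 14 − 9 = 5 completes the 14 across.
(3,1) = 11 − 3 = 8 completes the 11 across.
(1,1) = 11 − 2 = 9 completes the 11 across.

9, 2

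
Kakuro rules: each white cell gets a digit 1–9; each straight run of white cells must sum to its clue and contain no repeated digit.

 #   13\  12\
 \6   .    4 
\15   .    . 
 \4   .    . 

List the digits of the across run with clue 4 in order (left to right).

4 in 2 cells must be {1,3}.
R1C1 = 6 − 4 = 2 completes the 6 across.
Given what's placed, R3C1 must be 3 to fit the 4 across and 13 down.
R3C2 = 4 − 3 = 1 completes the 4 across.
R2C1 = 13 − 5 = 8 completes the 13 down.
R2C2 = 15 − 8 = 7 completes the 15 across.

3 1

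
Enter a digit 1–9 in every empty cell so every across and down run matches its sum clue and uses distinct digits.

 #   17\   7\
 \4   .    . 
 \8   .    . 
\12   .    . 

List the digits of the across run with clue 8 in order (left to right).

4 in 2 cells must be {1,3}; 7 in 3 cells must be {1,2,4}.
The 4 across and the 7 down share only 1, so R1C2 = 1.
Given what's placed, R2C2 must be 2 to fit the 8 across and 7 down.
R3C2 = 7 − 3 = 4 completes the 7 down.
R1C1 = 4 − 1 = 3 completes the 4 across.
R2C1 = 8 − 2 = 6 completes the 8 across.
R3C1 = 12 − 4 = 8 completes the 12 across.

6, 2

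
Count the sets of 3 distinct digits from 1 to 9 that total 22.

2

3 distinct digits from 1–9 sum between 6 and 24.
Enumerating: {5,8,9}, {6,7,9}.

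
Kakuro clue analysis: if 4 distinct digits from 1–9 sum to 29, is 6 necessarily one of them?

The only way to make 29 from 4 distinct digits is {5,7,8,9}, which does not contain 6.

No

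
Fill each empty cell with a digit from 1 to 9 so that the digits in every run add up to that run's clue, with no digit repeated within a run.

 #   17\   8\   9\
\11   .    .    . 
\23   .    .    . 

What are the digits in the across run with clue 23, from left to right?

23 in 3 cells must be {6,8,9}; 17 in 2 cells must be {8,9}.
The 11 across and the 17 down share only 8, so R1C1 = 8.
R2C1 = 17 − 8 = 9 completes the 17 down.
Given what's placed, R2C2 must be 6 to fit the 23 across and 8 down.
R2C3 = 23 − 15 = 8 completes the 23 across.
R1C2 = 8 − 6 = 2 completes the 8 down.
R1C3 = 11 − 10 = 1 completes the 11 across.

9 6 8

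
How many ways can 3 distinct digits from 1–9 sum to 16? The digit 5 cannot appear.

3 distinct digits from 1–9 sum between 6 and 24.
Dropping sets that contain 5.
Enumerating: {1,6,9}, {1,7,8}, {2,6,8}, {3,4,9}, {3,6,7}.

5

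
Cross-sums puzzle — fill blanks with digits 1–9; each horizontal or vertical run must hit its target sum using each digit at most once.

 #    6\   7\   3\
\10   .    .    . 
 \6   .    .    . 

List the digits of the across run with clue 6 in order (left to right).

6 in 3 cells must be {1,2,3}; 3 in 2 cells must be {1,2}.
Nothing is forced directly, so branch on R2C1, whose candidates are 1 or 2. If R2C1 = 2: that forces R1C1 = 4, R1C3 = 1, after which R2C3 would have to be in {1,3} for the 6 across but in {2} for the 3 down — contradiction. So R2C1 = 1.
R1C1 = 6 − 1 = 5 completes the 6 down.
Given what's placed, R2C3 must be 2 to fit the 6 across and 3 down.
R1C3 = 3 − 2 = 1 completes the 3 down.
R2C2 = 6 − 3 = 3 completes the 6 across.
R1C2 = 10 − 6 = 4 completes the 10 across.

1 3 2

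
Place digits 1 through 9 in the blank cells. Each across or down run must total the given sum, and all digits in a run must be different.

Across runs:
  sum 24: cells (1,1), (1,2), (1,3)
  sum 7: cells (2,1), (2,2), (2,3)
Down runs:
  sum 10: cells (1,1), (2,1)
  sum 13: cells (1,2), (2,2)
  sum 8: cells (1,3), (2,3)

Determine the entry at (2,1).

24 in 3 cells must be {7,8,9}; 7 in 3 cells must be {1,2,4}.
The 24 across and the 8 down share only 7, so (1,3) = 7.
The 7 across and the 13 down share only 4, so (2,2) = 4.
(2,3) = 8 − 7 = 1 completes the 8 down.
(1,2) = 13 − 4 = 9 completes the 13 down.
(2,1) = 7 − 5 = 2 completes the 7 across.
(1,1) = 24 − 16 = 8 completes the 24 across.

2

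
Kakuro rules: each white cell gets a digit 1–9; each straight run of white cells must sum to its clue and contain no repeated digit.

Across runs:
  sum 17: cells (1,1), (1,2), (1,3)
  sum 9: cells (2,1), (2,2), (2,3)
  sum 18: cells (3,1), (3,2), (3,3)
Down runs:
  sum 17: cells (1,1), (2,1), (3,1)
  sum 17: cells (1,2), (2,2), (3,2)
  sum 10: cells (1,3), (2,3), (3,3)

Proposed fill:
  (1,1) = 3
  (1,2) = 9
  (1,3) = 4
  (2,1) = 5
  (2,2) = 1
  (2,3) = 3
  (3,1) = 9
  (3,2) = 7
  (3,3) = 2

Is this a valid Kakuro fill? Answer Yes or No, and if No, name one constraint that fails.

No — the down run (1,3)–(3,3) sums to 9, not 10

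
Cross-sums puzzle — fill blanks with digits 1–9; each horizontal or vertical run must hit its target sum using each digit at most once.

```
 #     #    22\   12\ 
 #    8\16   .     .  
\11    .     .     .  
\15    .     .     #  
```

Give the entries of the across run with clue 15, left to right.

16 in 2 cells must be {7,9}.
Nothing is forced directly, so branch on R1C2, whose candidates are 7 or 9. If R1C2 = 9: that forces R1C3 = 7, R2C3 = 5, R2C1 = 2, after which R2C2 would have to be in {4} for the 11 across but in {5,6,7,8} for the 22 down — contradiction. So R1C2 = 7.
R1C3 = 16 − 7 = 9 completes the 16 across.
R2C2 = 6: the only remaining digit allowed by both the 11 across and the 22 down.
R2C3 = 12 − 9 = 3 completes the 12 down.
R3C2 = 22 − 13 = 9 completes the 22 down.
R2C1 = 11 − 9 = 2 completes the 11 across.
R3C1 = 15 − 9 = 6 completes the 15 across.

6 9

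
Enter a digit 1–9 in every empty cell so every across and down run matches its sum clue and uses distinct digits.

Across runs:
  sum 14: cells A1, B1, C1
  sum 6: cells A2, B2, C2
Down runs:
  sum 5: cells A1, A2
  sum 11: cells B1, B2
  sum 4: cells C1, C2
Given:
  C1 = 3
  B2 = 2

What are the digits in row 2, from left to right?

3, 2, 1

6 in 3 cells must be {1,2,3}; 4 in 2 cells must be {1,3}.
B1 = 11 − 2 = 9 completes the 11 down.
C2 = 4 − 3 = 1 completes the 4 down.
A1 = 14 − 12 = 2 completes the 14 across.
A2 = 6 − 3 = 3 completes the 6 across.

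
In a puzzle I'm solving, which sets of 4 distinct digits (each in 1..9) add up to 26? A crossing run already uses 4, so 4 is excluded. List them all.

4 distinct digits from 1–9 sum between 10 and 30.
Dropping sets that contain 4.

{2,7,8,9}; {3,6,8,9}; {5,6,7,8}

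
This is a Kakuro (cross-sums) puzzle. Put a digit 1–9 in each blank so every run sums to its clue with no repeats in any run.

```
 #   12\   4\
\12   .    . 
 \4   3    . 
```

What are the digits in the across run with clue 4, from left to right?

3 1

4 in 2 cells must be {1,3}.
R1C1 = 12 − 3 = 9 completes the 12 down.
R1C2 = 12 − 9 = 3 completes the 12 across.
R2C2 = 4 − 3 = 1 completes the 4 across.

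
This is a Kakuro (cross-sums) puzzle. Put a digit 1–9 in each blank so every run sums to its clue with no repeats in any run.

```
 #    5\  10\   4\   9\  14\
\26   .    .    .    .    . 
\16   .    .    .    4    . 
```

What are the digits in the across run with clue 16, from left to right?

16 in 5 cells must be {1,2,3,4,6}; 4 in 2 cells must be {1,3}.
R1C4 = 9 − 4 = 5 completes the 9 down.
Given what's placed, R2C5 must be 6 to fit the 16 across and 14 down.
R1C5 = 14 − 6 = 8 completes the 14 down.
Nothing is forced directly, so branch on R2C2, whose candidates are 1 or 2 or 3. If R2C2 = 2: then R1C2 would have to be in {1,2,3,4,6,7,9} for the 26 across but in {8} for the 10 down — contradiction. If R2C2 = 3: that forces R1C2 = 7, after which R1C3 would have to be in {2,4} for the 26 across but in {1,3} for the 4 down — contradiction. So R2C2 = 1.
R1C2 = 10 − 1 = 9 completes the 10 down.
Given what's placed, R2C3 must be 3 to fit the 16 across and 4 down.
R1C3 = 4 − 3 = 1 completes the 4 down.
R2C1 = 16 − 14 = 2 completes the 16 across.

2, 1, 3, 4, 6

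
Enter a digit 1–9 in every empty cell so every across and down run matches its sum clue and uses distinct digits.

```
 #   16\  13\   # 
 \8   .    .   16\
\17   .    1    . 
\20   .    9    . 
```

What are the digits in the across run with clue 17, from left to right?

7 1 9

16 in 2 cells must be {7,9}.
R1C2 = 13 − 10 = 3 completes the 13 down.
Given what's placed, R3C3 must be 7 to fit the 20 across and 16 down.
R1C1 = 8 − 3 = 5 completes the 8 across.
R2C3 = 16 − 7 = 9 completes the 16 down.
R3C1 = 20 − 16 = 4 completes the 20 across.
R2C1 = 17 − 10 = 7 completes the 17 across.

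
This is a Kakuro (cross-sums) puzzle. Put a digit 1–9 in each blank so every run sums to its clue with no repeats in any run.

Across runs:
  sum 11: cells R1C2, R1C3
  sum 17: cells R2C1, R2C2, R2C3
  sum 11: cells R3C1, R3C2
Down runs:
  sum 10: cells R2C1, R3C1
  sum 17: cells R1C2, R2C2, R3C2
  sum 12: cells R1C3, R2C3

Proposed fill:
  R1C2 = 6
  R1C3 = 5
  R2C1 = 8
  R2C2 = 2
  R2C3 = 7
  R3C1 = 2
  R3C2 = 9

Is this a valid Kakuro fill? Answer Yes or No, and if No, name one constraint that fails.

Across: 6+5=11; 8+2+7=17; 2+9=11. Down: 8+2=10; 6+2+9=17; 5+7=12. No digit repeats within any run.

Yes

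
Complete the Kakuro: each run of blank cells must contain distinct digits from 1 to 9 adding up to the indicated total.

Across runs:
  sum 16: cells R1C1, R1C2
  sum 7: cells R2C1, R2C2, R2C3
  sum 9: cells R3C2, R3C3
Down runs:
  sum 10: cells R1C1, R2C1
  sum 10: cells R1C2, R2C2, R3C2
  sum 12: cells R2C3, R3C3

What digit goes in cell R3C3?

8

16 in 2 cells must be {7,9}; 7 in 3 cells must be {1,2,4}.
The 16 across and the 10 down share only 7, so R1C2 = 7.
Intersecting the 7 across with the 12 down forces R2C3 = 4.
R3C3 = 12 − 4 = 8 completes the 12 down.
R1C1 = 16 − 7 = 9 completes the 16 across.
R2C1 = 10 − 9 = 1 completes the 10 down.
R2C2 = 7 − 5 = 2 completes the 7 across.
R3C2 = 9 − 8 = 1 completes the 9 across.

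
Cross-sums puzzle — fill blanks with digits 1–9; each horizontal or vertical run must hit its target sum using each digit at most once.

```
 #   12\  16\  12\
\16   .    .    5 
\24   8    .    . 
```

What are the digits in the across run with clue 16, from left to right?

24 in 3 cells must be {7,8,9}; 16 in 2 cells must be {7,9}.
R1C1 = 12 − 8 = 4 completes the 12 down.
R1C2 = 16 − 9 = 7 completes the 16 across.
R2C2 = 16 − 7 = 9 completes the 16 down.
R2C3 = 24 − 17 = 7 completes the 24 across.

4 7 5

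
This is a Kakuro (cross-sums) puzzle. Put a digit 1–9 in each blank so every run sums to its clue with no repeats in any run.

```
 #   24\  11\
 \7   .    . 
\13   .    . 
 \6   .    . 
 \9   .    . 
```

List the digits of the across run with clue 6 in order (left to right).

11 in 4 cells must be {1,2,3,5}.
Only 5 fits R2C2 under both its across sum 13 and down sum 11.
R2C1 = 13 − 5 = 8 completes the 13 across.
Nothing is forced directly, so branch on R4C2, whose candidates are 1 or 2 or 3. If R4C2 = 1: that forces R3C2 = 2, after which R4C1 would have to be in {8} for the 9 across but in {1,2,3,4,5,6,7,9} for the 24 down — contradiction. If R4C2 = 3: that forces R4C1 = 6, R3C1 = 1, after which R3C2 would have to be in {5} for the 6 across but in {1,2} for the 11 down — contradiction. So R4C2 = 2.
R3C2 = 1: the only remaining digit allowed by both the 6 across and the 11 down.
R4C1 = 9 − 2 = 7 completes the 9 across.
R1C2 = 11 − 8 = 3 completes the 11 down.
R3C1 = 6 − 1 = 5 completes the 6 across.

5 1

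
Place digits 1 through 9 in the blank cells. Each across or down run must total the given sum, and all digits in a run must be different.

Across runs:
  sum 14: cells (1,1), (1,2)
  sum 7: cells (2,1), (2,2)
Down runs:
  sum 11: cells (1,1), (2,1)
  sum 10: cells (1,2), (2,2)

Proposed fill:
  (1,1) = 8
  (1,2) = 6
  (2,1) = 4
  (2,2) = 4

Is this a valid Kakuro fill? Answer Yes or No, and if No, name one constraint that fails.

No — the across run (2,1)–(2,2) sums to 8, not 7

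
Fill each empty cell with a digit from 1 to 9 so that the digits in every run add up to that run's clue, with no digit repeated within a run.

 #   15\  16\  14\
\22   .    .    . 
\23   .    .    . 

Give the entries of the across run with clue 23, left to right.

23 in 3 cells must be {6,8,9}; 16 in 2 cells must be {7,9}.
The 23 across and the 16 down share only 9, so R2C2 = 9.
R1C2 = 16 − 9 = 7 completes the 16 down.
Nothing is forced directly, so branch on R2C1, whose candidates are 6 or 8. If R2C1 = 8: then R1C1 would have to be in {6,9} for the 22 across but in {7} for the 15 down — contradiction. So R2C1 = 6.
R1C1 = 15 − 6 = 9 completes the 15 down.
R1C3 = 22 − 16 = 6 completes the 22 across.
R2C3 = 23 − 15 = 8 completes the 23 across.

6 9 8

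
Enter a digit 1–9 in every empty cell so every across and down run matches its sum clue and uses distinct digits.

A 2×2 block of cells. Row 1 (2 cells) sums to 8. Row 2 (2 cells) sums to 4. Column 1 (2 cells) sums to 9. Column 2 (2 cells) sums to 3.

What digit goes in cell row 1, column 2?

2

4 in 2 cells must be {1,3}; 3 in 2 cells must be {1,2}.
The 4 across and the 3 down share only 1, so (2,2) = 1.
(1,2) = 3 − 1 = 2 completes the 3 down.
(2,1) = 4 − 1 = 3 completes the 4 across.
(1,1) = 8 − 2 = 6 completes the 8 across.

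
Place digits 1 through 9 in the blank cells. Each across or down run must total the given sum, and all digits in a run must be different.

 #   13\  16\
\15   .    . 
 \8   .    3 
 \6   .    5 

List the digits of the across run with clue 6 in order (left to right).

1 5

R1C2 = 16 − 8 = 8 completes the 16 down.
R2C1 = 8 − 3 = 5 completes the 8 across.
R3C1 = 6 − 5 = 1 completes the 6 across.
R1C1 = 15 − 8 = 7 completes the 15 across.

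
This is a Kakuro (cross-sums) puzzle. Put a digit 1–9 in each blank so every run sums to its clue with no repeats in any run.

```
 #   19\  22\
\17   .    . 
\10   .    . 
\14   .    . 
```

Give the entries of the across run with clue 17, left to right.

8, 9

17 in 2 cells must be {8,9}.
Nothing is forced directly, so branch on R1C1, whose candidates are 8 or 9. If R1C1 = 9: that forces R1C2 = 8, R2C2 = 9, R3C2 = 5, after which R2C1 would have to be in {1} for the 10 across but in {2,3,4,6,7,8} for the 19 down — contradiction. So R1C1 = 8.
R1C2 = 17 − 8 = 9 completes the 17 across.
Nothing is forced directly, so branch on R2C2, whose candidates are 6 or 7 or 8. If R2C2 = 6: that forces R2C1 = 4, after which R3C1 would have to be in {5,6,8,9} for the 14 across but in {7} for the 19 down — contradiction. If R2C2 = 7: then R2C1 would have to be in {3} for the 10 across but in {2,4,5,6,7,9} for the 19 down — contradiction. So R2C2 = 8.
R2C1 = 10 − 8 = 2 completes the 10 across.
R3C1 = 19 − 10 = 9 completes the 19 down.
R3C2 = 14 − 9 = 5 completes the 14 across.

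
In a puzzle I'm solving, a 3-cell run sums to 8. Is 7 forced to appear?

No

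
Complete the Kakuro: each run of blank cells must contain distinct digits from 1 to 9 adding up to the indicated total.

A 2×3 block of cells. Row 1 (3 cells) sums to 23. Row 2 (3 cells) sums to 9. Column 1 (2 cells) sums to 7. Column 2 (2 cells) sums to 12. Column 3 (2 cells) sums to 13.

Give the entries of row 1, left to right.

23 in 3 cells must be {6,8,9}.
The 23 across and the 7 down share only 6, so (1,1) = 6.
(2,1) = 7 − 6 = 1 completes the 7 down.
Nothing is forced directly, so branch on (2,2), whose candidates are 3 or 5. If (2,2) = 5: then (1,2) would have to be in {8,9} for the 23 across but in {7} for the 12 down — contradiction. So (2,2) = 3.
(1,2) = 12 − 3 = 9 completes the 12 down.
(1,3) = 23 − 15 = 8 completes the 23 across.
(2,3) = 9 − 4 = 5 completes the 9 across.

6, 9, 8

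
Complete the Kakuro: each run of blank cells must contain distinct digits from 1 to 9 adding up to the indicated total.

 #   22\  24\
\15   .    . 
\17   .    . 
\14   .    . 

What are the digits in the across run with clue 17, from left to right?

17 in 2 cells must be {8,9}; 24 in 3 cells must be {7,8,9}.
Nothing is forced directly, so branch on R2C1, whose candidates are 8 or 9. If R2C1 = 8: that forces R1C1 = 9, after which R1C2 would have to be in {6} for the 15 across but in {7,8,9} for the 24 down — contradiction. So R2C1 = 9.
R2C2 = 17 − 9 = 8 completes the 17 across.
Given what's placed, R3C2 must be 9 to fit the 14 across and 24 down.
R1C2 = 24 − 17 = 7 completes the 24 down.
R3C1 = 14 − 9 = 5 completes the 14 across.
R1C1 = 15 − 7 = 8 completes the 15 across.

9, 8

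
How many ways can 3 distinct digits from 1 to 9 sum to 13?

3 distinct digits from 1–9 sum between 6 and 24.

7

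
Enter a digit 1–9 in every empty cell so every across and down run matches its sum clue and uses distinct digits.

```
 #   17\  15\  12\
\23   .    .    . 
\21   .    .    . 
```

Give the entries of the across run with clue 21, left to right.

23 in 3 cells must be {6,8,9}; 17 in 2 cells must be {8,9}.
Nothing is forced directly, so branch on R1C1, whose candidates are 8 or 9. If R1C1 = 8: that forces R1C3 = 9, R2C1 = 9, after which R2C3 would have to be in {4,5,7,8} for the 21 across but in {3} for the 12 down — contradiction. So R1C1 = 9.
Given what's placed, R1C3 must be 8 to fit the 23 across and 12 down.
R2C1 = 17 − 9 = 8 completes the 17 down.
R2C3 = 12 − 8 = 4 completes the 12 down.
R1C2 = 23 − 17 = 6 completes the 23 across.
R2C2 = 21 − 12 = 9 completes the 21 across.

8 9 4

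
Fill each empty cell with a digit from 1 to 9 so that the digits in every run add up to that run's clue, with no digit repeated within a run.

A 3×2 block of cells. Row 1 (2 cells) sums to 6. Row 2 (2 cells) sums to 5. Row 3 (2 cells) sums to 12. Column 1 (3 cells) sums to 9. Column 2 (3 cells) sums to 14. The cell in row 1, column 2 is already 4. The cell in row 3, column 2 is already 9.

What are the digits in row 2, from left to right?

4 1

(1,1) = 6 − 4 = 2 completes the 6 across.
(2,2) = 14 − 13 = 1 completes the 14 down.
(3,1) = 12 − 9 = 3 completes the 12 across.
(2,1) = 5 − 1 = 4 completes the 5 across.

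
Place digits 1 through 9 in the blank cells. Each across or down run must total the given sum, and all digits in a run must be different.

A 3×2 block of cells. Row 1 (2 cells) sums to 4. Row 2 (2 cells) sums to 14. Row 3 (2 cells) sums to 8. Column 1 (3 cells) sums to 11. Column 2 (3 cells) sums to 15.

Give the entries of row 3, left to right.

4 in 2 cells must be {1,3}.
Nothing is forced directly, so branch on (2,1), whose candidates are 5 or 6 or 8. If (2,1) = 5: then (1,1) would have to be in {1,3} for the 4 across but in {2,4} for the 11 down — contradiction. If (2,1) = 8: that forces (1,1) = 1, (1,2) = 3, after which (2,2) would have to be in {6} for the 14 across but in {4,5,7,8} for the 15 down — contradiction. So (2,1) = 6.
(2,2) = 14 − 6 = 8 completes the 14 across.
Nothing is forced directly, so branch on (1,1), whose candidates are 1 or 3. If (1,1) = 1: that forces (1,2) = 3, after which (3,1) would have to be in {1,2,3,5,6,7} for the 8 across but in {4} for the 11 down — contradiction. So (1,1) = 3.
(1,2) = 4 − 3 = 1 completes the 4 across.
(3,1) = 11 − 9 = 2 completes the 11 down.
(3,2) = 8 − 2 = 6 completes the 8 across.

2, 6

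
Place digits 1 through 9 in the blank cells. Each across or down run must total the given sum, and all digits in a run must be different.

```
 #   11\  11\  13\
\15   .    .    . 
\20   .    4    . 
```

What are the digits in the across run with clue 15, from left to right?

2, 7, 6

R1C2 = 11 − 4 = 7 completes the 11 down.
Nothing is forced directly, so branch on R2C1, whose candidates are 7 or 9. If R2C1 = 7: then R1C1 would have to be in {2,3,5,6} for the 15 across but in {4} for the 11 down — contradiction. So R2C1 = 9.
R1C1 = 11 − 9 = 2 completes the 11 down.
R1C3 = 15 − 9 = 6 completes the 15 across.
R2C3 = 20 − 13 = 7 completes the 20 across.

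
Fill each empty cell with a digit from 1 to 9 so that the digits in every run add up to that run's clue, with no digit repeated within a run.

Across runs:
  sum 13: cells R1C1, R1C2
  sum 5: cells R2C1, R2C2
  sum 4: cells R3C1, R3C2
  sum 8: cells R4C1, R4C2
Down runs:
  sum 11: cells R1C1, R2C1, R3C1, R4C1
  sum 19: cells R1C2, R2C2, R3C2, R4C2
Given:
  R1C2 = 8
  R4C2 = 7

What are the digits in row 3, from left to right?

3, 1

4 in 2 cells must be {1,3}; 11 in 4 cells must be {1,2,3,5}.
R1C1 = 13 − 8 = 5 completes the 13 across.
R4C1 = 8 − 7 = 1 completes the 8 across.
Given what's placed, R3C1 must be 3 to fit the 4 across and 11 down.
R3C2 = 4 − 3 = 1 completes the 4 across.
R2C1 = 11 − 9 = 2 completes the 11 down.
R2C2 = 5 − 2 = 3 completes the 5 across.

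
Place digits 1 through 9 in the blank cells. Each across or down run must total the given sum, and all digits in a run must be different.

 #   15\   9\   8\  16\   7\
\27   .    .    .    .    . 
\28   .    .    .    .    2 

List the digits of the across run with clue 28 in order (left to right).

8 5 6 7 2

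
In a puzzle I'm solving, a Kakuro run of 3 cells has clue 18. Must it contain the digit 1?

Counterexample: {2,7,9} sums to 18 without using 1.

No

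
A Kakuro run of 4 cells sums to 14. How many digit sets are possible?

5

4 distinct digits from 1–9 sum between 10 and 30.
Enumerating: {1,2,3,8}, {1,2,4,7}, {1,2,5,6}, {1,3,4,6}, {2,3,4,5}.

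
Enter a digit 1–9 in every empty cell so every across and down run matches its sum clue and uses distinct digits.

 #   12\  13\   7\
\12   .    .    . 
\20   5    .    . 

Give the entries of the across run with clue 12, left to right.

7 4 1

R1C1 = 12 − 5 = 7 completes the 12 down.
Given what's placed, R1C2 must be 4 to fit the 12 across and 13 down.
R1C3 = 12 − 11 = 1 completes the 12 across.
R2C2 = 13 − 4 = 9 completes the 13 down.
R2C3 = 20 − 14 = 6 completes the 20 across.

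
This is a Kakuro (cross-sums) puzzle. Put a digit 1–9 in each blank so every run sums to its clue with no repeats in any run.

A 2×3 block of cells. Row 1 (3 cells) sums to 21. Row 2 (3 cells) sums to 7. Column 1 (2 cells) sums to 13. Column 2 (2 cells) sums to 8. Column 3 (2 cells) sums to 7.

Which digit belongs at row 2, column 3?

2

7 in 3 cells must be {1,2,4}.
The 7 across and the 13 down share only 4, so (2,1) = 4.
(1,1) = 13 − 4 = 9 completes the 13 down.
Nothing is forced directly, so branch on (1,2), whose candidates are 5 or 7. If (1,2) = 5: then (1,3) would have to be in {7} for the 21 across but in {1,2,3,4,5,6} for the 7 down — contradiction. So (1,2) = 7.
(1,3) = 21 − 16 = 5 completes the 21 across.
(2,2) = 8 − 7 = 1 completes the 8 down.
(2,3) = 7 − 5 = 2 completes the 7 across.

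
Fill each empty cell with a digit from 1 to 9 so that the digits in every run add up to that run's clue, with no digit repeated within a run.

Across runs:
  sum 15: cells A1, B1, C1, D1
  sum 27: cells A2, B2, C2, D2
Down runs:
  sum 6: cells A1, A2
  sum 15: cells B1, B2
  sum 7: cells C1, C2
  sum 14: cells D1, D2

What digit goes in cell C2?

Nothing is forced directly, so branch on A2, whose candidates are 4 or 5. If A2 = 5: that forces A1 = 1, C2 = 6, D2 = 9, after which C1 would have to be in {2,3,4,5,6,7,8,9} for the 15 across but in {1} for the 7 down — contradiction. So A2 = 4.
A1 = 6 − 4 = 2 completes the 6 down.
Given what's placed, C2 must be 6 to fit the 27 across and 7 down.
C1 = 7 − 6 = 1 completes the 7 down.
No cell is forced outright now. B2 can only be 8 or 9 (the digits allowed by both its 27 across and its 15 down). If B2 = 9: then B1 would have to be in {3,4,5,7,8,9} for the 15 across but in {6} for the 15 down — contradiction. So B2 = 8.
B1 = 15 − 8 = 7 completes the 15 down.
D1 = 15 − 10 = 5 completes the 15 across.
D2 = 27 − 18 = 9 completes the 27 across.

6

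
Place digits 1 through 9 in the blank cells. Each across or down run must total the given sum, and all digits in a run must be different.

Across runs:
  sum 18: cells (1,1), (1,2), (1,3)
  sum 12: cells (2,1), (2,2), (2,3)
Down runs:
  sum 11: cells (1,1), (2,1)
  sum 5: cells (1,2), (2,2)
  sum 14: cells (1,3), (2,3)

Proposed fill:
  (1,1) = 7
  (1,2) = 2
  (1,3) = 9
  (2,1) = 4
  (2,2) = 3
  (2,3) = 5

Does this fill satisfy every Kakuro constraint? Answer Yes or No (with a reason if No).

Yes

Across: 7+2+9=18; 4+3+5=12. Down: 7+4=11; 2+3=5; 9+5=14. No digit repeats within any run.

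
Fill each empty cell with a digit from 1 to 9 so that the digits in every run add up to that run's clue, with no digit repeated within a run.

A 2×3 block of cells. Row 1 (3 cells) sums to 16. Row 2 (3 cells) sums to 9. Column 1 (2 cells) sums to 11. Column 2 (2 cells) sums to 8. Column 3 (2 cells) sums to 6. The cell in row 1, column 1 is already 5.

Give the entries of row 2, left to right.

6, 1, 2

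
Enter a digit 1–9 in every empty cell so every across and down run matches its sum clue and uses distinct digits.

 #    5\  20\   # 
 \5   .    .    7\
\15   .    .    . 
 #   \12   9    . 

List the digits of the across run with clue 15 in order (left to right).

3 8 4

R3C3 = 12 − 9 = 3 completes the 12 across.
R2C3 = 7 − 3 = 4 completes the 7 down.
Nothing is forced directly, so branch on R1C2, whose candidates are 3 or 4. If R1C2 = 4: that forces R1C1 = 1, after which R2C1 would have to be in {2,3,5,6,8,9} for the 15 across but in {4} for the 5 down — contradiction. So R1C2 = 3.
R1C1 = 5 − 3 = 2 completes the 5 across.
R2C1 = 5 − 2 = 3 completes the 5 down.
R2C2 = 15 − 7 = 8 completes the 15 across.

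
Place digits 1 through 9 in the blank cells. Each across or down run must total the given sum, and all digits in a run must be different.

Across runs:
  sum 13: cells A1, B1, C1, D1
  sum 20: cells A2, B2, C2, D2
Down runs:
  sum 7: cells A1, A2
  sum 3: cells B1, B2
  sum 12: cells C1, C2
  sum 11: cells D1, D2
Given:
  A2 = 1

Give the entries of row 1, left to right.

6, 1, 4, 2

3 in 2 cells must be {1,2}.
A1 = 7 − 1 = 6 completes the 7 down.
Given what's placed, C1 must be 4 to fit the 13 across and 12 down.
D1 = 2: the only remaining digit allowed by both the 13 across and the 11 down.
B2 = 2: the only remaining digit allowed by both the 20 across and the 3 down.
C2 = 12 − 4 = 8 completes the 12 down.
D2 = 20 − 11 = 9 completes the 20 across.
B1 = 13 − 12 = 1 completes the 13 across.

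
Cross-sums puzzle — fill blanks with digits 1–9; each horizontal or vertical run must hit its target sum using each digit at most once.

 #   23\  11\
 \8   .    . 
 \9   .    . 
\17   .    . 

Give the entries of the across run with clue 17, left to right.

17 in 2 cells must be {8,9}; 23 in 3 cells must be {6,8,9}.
The 8 across and the 23 down share only 6, so R1C1 = 6.
R1C2 = 8 − 6 = 2 completes the 8 across.
Given what's placed, R2C1 must be 8 to fit the 9 across and 23 down.
R2C2 = 9 − 8 = 1 completes the 9 across.
R3C1 = 23 − 14 = 9 completes the 23 down.
R3C2 = 17 − 9 = 8 completes the 17 across.

9, 8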